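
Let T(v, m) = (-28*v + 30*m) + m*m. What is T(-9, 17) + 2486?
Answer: 3537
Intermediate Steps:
T(v, m) = m**2 - 28*v + 30*m (T(v, m) = (-28*v + 30*m) + m**2 = m**2 - 28*v + 30*m)
T(-9, 17) + 2486 = (17**2 - 28*(-9) + 30*17) + 2486 = (289 + 252 + 510) + 2486 = 1051 + 2486 = 3537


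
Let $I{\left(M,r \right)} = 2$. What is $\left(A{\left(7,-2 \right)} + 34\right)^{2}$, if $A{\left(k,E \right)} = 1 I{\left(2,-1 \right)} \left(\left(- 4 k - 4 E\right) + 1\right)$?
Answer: $16$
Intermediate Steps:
$A{\left(k,E \right)} = 2 - 8 E - 8 k$ ($A{\left(k,E \right)} = 1 \cdot 2 \left(\left(- 4 k - 4 E\right) + 1\right) = 2 \left(\left(- 4 E - 4 k\right) + 1\right) = 2 \left(1 - 4 E - 4 k\right) = 2 - 8 E - 8 k$)
$\left(A{\left(7,-2 \right)} + 34\right)^{2} = \left(\left(2 - -16 - 56\right) + 34\right)^{2} = \left(\left(2 + 16 - 56\right) + 34\right)^{2} = \left(-38 + 34\right)^{2} = \left(-4\right)^{2} = 16$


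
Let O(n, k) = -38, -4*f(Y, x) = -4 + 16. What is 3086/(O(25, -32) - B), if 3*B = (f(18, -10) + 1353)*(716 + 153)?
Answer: -1543/195544 ≈ -0.0078908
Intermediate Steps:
f(Y, x) = -3 (f(Y, x) = -(-4 + 16)/4 = -1/4*12 = -3)
B = 391050 (B = ((-3 + 1353)*(716 + 153))/3 = (1350*869)/3 = (1/3)*1173150 = 391050)
3086/(O(25, -32) - B) = 3086/(-38 - 1*391050) = 3086/(-38 - 391050) = 3086/(-391088) = 3086*(-1/391088) = -1543/195544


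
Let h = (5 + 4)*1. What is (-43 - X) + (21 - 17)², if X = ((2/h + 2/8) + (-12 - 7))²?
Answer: -479881/1296 ≈ -370.28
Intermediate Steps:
h = 9 (h = 9*1 = 9)
X = 444889/1296 (X = ((2/9 + 2/8) + (-12 - 7))² = ((2*(⅑) + 2*(⅛)) - 19)² = ((2/9 + ¼) - 19)² = (17/36 - 19)² = (-667/36)² = 444889/1296 ≈ 343.28)
(-43 - X) + (21 - 17)² = (-43 - 1*444889/1296) + (21 - 17)² = (-43 - 444889/1296) + 4² = -500617/1296 + 16 = -479881/1296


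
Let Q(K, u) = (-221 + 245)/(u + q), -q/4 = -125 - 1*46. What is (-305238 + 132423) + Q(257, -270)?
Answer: -11924231/69 ≈ -1.7282e+5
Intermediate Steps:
q = 684 (q = -4*(-125 - 1*46) = -4*(-125 - 46) = -4*(-171) = 684)
Q(K, u) = 24/(684 + u) (Q(K, u) = (-221 + 245)/(u + 684) = 24/(684 + u))
(-305238 + 132423) + Q(257, -270) = (-305238 + 132423) + 24/(684 - 270) = -172815 + 24/414 = -172815 + 24*(1/414) = -172815 + 4/69 = -11924231/69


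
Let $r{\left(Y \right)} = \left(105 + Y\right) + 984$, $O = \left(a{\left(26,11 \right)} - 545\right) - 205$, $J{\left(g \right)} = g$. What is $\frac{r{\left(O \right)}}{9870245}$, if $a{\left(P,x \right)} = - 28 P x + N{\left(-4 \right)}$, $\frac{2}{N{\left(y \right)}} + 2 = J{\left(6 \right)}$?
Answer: $- \frac{2191}{2820070} \approx -0.00077693$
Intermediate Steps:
$N{\left(y \right)} = \frac{1}{2}$ ($N{\left(y \right)} = \frac{2}{-2 + 6} = \frac{2}{4} = 2 \cdot \frac{1}{4} = \frac{1}{2}$)
$a{\left(P,x \right)} = \frac{1}{2} - 28 P x$ ($a{\left(P,x \right)} = - 28 P x + \frac{1}{2} = \frac{1}{2} - 28 P x$)
$O = - \frac{17515}{2}$ ($O = \left(\left(\frac{1}{2} - 728 \cdot 11\right) - 545\right) - 205 = \left(\left(\frac{1}{2} - 8008\right) - 545\right) - 205 = \left(- \frac{16015}{2} - 545\right) - 205 = - \frac{17105}{2} - 205 = - \frac{17515}{2} \approx -8757.5$)
$r{\left(Y \right)} = 1089 + Y$
$\frac{r{\left(O \right)}}{9870245} = \frac{1089 - \frac{17515}{2}}{9870245} = \left(- \frac{15337}{2}\right) \frac{1}{9870245} = - \frac{2191}{2820070}$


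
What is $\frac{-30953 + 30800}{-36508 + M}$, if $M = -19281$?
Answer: $\frac{153}{55789} \approx 0.0027425$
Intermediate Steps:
$\frac{-30953 + 30800}{-36508 + M} = \frac{-30953 + 30800}{-36508 - 19281} = - \frac{153}{-55789} = \left(-153\right) \left(- \frac{1}{55789}\right) = \frac{153}{55789}$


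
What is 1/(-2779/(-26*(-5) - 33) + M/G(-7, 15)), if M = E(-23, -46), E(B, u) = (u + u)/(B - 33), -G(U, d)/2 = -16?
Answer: -43456/1242761 ≈ -0.034967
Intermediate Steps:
G(U, d) = 32 (G(U, d) = -2*(-16) = 32)
E(B, u) = 2*u/(-33 + B) (E(B, u) = (2*u)/(-33 + B) = 2*u/(-33 + B))
M = 23/14 (M = 2*(-46)/(-33 - 23) = 2*(-46)/(-56) = 2*(-46)*(-1/56) = 23/14 ≈ 1.6429)
1/(-2779/(-26*(-5) - 33) + M/G(-7, 15)) = 1/(-2779/(-26*(-5) - 33) + (23/14)/32) = 1/(-2779/(130 - 33) + (23/14)*(1/32)) = 1/(-2779/97 + 23/448) = 1/(-1242761/43456) = -43456/1242761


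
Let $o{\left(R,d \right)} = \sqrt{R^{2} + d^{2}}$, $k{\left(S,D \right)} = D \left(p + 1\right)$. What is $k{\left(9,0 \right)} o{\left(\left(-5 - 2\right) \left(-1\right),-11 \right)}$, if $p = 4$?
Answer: $0$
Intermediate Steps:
$k{\left(S,D \right)} = 5 D$ ($k{\left(S,D \right)} = D \left(4 + 1\right) = D 5 = 5 D$)
$k{\left(9,0 \right)} o{\left(\left(-5 - 2\right) \left(-1\right),-11 \right)} = 5 \cdot 0 \sqrt{\left(\left(-5 - 2\right) \left(-1\right)\right)^{2} + \left(-11\right)^{2}} = 0 \sqrt{\left(\left(-7\right) \left(-1\right)\right)^{2} + 121} = 0 \sqrt{7^{2} + 121} = 0 \sqrt{49 + 121} = 0 \sqrt{170} = 0$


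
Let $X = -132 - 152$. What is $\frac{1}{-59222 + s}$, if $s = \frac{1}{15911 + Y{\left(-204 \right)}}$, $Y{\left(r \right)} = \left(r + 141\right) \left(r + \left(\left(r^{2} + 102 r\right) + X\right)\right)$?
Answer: $- \frac{1264249}{74871354279} \approx -1.6886 \cdot 10^{-5}$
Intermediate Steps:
$X = -284$
$Y{\left(r \right)} = \left(141 + r\right) \left(-284 + r^{2} + 103 r\right)$ ($Y{\left(r \right)} = \left(r + 141\right) \left(r - \left(284 - r^{2} - 102 r\right)\right) = \left(141 + r\right) \left(r + \left(-284 + r^{2} + 102 r\right)\right) = \left(141 + r\right) \left(-284 + r^{2} + 103 r\right)$)
$s = - \frac{1}{1264249}$ ($s = \frac{1}{15911 + \left(-40044 + \left(-204\right)^{3} + 244 \left(-204\right)^{2} + 14239 \left(-204\right)\right)} = \frac{1}{15911 - 1280160} = \frac{1}{-1264249} = - \frac{1}{1264249} \approx -7.9098 \cdot 10^{-7}$)
$\frac{1}{-59222 + s} = \frac{1}{-59222 - \frac{1}{1264249}} = \frac{1}{- \frac{74871354279}{1264249}} = - \frac{1264249}{74871354279}$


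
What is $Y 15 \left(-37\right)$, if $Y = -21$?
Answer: $11655$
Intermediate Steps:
$Y 15 \left(-37\right) = \left(-21\right) 15 \left(-37\right) = \left(-315\right) \left(-37\right) = 11655$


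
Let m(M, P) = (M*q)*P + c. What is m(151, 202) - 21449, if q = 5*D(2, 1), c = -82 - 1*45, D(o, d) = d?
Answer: 130934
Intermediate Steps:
c = -127 (c = -82 - 45 = -127)
q = 5 (q = 5*1 = 5)
m(M, P) = -127 + 5*M*P (m(M, P) = (M*5)*P - 127 = (5*M)*P - 127 = 5*M*P - 127 = -127 + 5*M*P)
m(151, 202) - 21449 = (-127 + 5*151*202) - 21449 = (-127 + 152510) - 21449 = 152383 - 21449 = 130934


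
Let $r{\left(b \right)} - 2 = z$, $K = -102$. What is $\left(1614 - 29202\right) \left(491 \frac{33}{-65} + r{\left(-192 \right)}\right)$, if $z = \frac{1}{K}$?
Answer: $\frac{7538471578}{1105} \approx 6.8221 \cdot 10^{6}$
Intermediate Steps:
$z = - \frac{1}{102}$ ($z = \frac{1}{-102} = - \frac{1}{102} \approx -0.0098039$)
$r{\left(b \right)} = \frac{203}{102}$ ($r{\left(b \right)} = 2 - \frac{1}{102} = \frac{203}{102}$)
$\left(1614 - 29202\right) \left(491 \frac{33}{-65} + r{\left(-192 \right)}\right) = \left(1614 - 29202\right) \left(491 \frac{33}{-65} + \frac{203}{102}\right) = - 27588 \left(491 \cdot 33 \left(- \frac{1}{65}\right) + \frac{203}{102}\right) = - 27588 \left(491 \left(- \frac{33}{65}\right) + \frac{203}{102}\right) = - 27588 \left(- \frac{16203}{65} + \frac{203}{102}\right) = \left(-27588\right) \left(- \frac{1639511}{6630}\right) = \frac{7538471578}{1105}$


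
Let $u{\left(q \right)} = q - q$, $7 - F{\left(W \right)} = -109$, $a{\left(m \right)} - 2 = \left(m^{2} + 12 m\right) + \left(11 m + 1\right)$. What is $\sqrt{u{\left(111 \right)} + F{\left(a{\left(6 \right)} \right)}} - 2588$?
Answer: $-2588 + 2 \sqrt{29} \approx -2577.2$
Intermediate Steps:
$a{\left(m \right)} = 3 + m^{2} + 23 m$ ($a{\left(m \right)} = 2 + \left(\left(m^{2} + 12 m\right) + \left(11 m + 1\right)\right) = 2 + \left(\left(m^{2} + 12 m\right) + \left(1 + 11 m\right)\right) = 2 + \left(1 + m^{2} + 23 m\right) = 3 + m^{2} + 23 m$)
$F{\left(W \right)} = 116$ ($F{\left(W \right)} = 7 - -109 = 7 + 109 = 116$)
$u{\left(q \right)} = 0$
$\sqrt{u{\left(111 \right)} + F{\left(a{\left(6 \right)} \right)}} - 2588 = \sqrt{0 + 116} - 2588 = \sqrt{116} - 2588 = 2 \sqrt{29} - 2588 = -2588 + 2 \sqrt{29}$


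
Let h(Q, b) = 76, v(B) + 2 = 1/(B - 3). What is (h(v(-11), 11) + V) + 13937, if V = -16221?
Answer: -2208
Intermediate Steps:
v(B) = -2 + 1/(-3 + B) (v(B) = -2 + 1/(B - 3) = -2 + 1/(-3 + B))
(h(v(-11), 11) + V) + 13937 = (76 - 16221) + 13937 = -16145 + 13937 = -2208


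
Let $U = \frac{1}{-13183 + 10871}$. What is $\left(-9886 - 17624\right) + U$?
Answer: $- \frac{63603121}{2312} \approx -27510.0$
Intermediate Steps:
$U = - \frac{1}{2312}$ ($U = \frac{1}{-2312} = - \frac{1}{2312} \approx -0.00043253$)
$\left(-9886 - 17624\right) + U = \left(-9886 - 17624\right) - \frac{1}{2312} = -27510 - \frac{1}{2312} = - \frac{63603121}{2312}$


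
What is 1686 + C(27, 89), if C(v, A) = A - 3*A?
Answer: 1508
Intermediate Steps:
C(v, A) = -2*A
1686 + C(27, 89) = 1686 - 2*89 = 1686 - 178 = 1508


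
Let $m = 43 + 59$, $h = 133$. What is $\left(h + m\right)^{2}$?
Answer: $55225$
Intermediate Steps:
$m = 102$
$\left(h + m\right)^{2} = \left(133 + 102\right)^{2} = 235^{2} = 55225$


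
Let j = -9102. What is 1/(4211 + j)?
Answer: -1/4891 ≈ -0.00020446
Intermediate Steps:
1/(4211 + j) = 1/(4211 - 9102) = 1/(-4891) = -1/4891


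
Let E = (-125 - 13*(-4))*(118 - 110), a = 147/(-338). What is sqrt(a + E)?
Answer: I*sqrt(395078)/26 ≈ 24.175*I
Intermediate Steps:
a = -147/338 (a = 147*(-1/338) = -147/338 ≈ -0.43491)
E = -584 (E = (-125 + 52)*8 = -73*8 = -584)
sqrt(a + E) = sqrt(-147/338 - 584) = sqrt(-197539/338) = I*sqrt(395078)/26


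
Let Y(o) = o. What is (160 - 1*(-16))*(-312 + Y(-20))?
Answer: -58432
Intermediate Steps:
(160 - 1*(-16))*(-312 + Y(-20)) = (160 - 1*(-16))*(-312 - 20) = (160 + 16)*(-332) = 176*(-332) = -58432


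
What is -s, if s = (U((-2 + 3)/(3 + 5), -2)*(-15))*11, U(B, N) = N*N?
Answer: 660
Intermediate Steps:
U(B, N) = N²
s = -660 (s = ((-2)²*(-15))*11 = (4*(-15))*11 = -60*11 = -660)
-s = -1*(-660) = 660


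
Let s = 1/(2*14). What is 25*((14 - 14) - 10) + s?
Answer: -6999/28 ≈ -249.96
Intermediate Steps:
s = 1/28 ≈ 0.035714
25*((14 - 14) - 10) + s = 25*((14 - 14) - 10) + 1/28 = 25*(0 - 10) + 1/28 = 25*(-10) + 1/28 = -250 + 1/28 = -6999/28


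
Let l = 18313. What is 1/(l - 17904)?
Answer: 1/409 ≈ 0.0024450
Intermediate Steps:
1/(l - 17904) = 1/(18313 - 17904) = 1/409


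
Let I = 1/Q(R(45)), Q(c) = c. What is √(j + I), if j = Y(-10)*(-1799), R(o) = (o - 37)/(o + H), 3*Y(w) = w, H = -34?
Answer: √863718/12 ≈ 77.447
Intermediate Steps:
Y(w) = w/3
R(o) = (-37 + o)/(-34 + o) (R(o) = (o - 37)/(o - 34) = (-37 + o)/(-34 + o))
j = 17990/3 (j = ((⅓)*(-10))*(-1799) = -10/3*(-1799) = 17990/3 ≈ 5996.7)
I = 11/8 (I = 1/((-37 + 45)/(-34 + 45)) = 1/(8/11) = 11/8 ≈ 1.3750)
√(j + I) = √(17990/3 + 11/8) = √(143953/24) = √863718/12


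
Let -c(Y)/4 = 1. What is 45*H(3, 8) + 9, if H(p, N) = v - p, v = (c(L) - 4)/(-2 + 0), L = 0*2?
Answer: 54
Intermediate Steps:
L = 0
c(Y) = -4 (c(Y) = -4*1 = -4)
v = 4 (v = (-4 - 4)/(-2 + 0) = -8/(-2) = -8*(-½) = 4)
H(p, N) = 4 - p
45*H(3, 8) + 9 = 45*(4 - 1*3) + 9 = 45*(4 - 3) + 9 = 45*1 + 9 = 45 + 9 = 54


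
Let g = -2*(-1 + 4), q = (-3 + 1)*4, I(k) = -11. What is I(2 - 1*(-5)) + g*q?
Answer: 37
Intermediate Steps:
q = -8 (q = -2*4 = -8)
g = -6 (g = -2*3 = -6)
I(2 - 1*(-5)) + g*q = -11 - 6*(-8) = -11 + 48 = 37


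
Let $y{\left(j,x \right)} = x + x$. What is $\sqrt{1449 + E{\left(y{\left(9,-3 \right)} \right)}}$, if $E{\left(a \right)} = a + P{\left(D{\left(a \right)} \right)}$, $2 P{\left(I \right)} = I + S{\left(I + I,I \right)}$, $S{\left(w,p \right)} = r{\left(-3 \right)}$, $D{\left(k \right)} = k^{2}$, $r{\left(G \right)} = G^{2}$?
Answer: $\frac{\sqrt{5862}}{2} \approx 38.282$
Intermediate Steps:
$y{\left(j,x \right)} = 2 x$
$S{\left(w,p \right)} = 9$ ($S{\left(w,p \right)} = \left(-3\right)^{2} = 9$)
$P{\left(I \right)} = \frac{9}{2} + \frac{I}{2}$ ($P{\left(I \right)} = \frac{I + 9}{2} = \frac{9 + I}{2} = \frac{9}{2} + \frac{I}{2}$)
$E{\left(a \right)} = \frac{9}{2} + a + \frac{a^{2}}{2}$ ($E{\left(a \right)} = a + \left(\frac{9}{2} + \frac{a^{2}}{2}\right) = \frac{9}{2} + a + \frac{a^{2}}{2}$)
$\sqrt{1449 + E{\left(y{\left(9,-3 \right)} \right)}} = \sqrt{1449 + \left(\frac{9}{2} + 2 \left(-3\right) + \frac{\left(2 \left(-3\right)\right)^{2}}{2}\right)} = \sqrt{1449 + \left(\frac{9}{2} - 6 + \frac{\left(-6\right)^{2}}{2}\right)} = \sqrt{1449 + \left(\frac{9}{2} - 6 + \frac{1}{2} \cdot 36\right)} = \sqrt{1449 + \left(\frac{9}{2} - 6 + 18\right)} = \sqrt{1449 + \frac{33}{2}} = \sqrt{\frac{2931}{2}} = \frac{\sqrt{5862}}{2}$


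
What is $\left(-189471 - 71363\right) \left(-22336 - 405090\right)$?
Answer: $111487233284$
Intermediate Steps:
$\left(-189471 - 71363\right) \left(-22336 - 405090\right) = \left(-260834\right) \left(-427426\right) = 111487233284$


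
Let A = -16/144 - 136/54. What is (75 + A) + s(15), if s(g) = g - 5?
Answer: 2224/27 ≈ 82.370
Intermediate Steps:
s(g) = -5 + g
A = -71/27 (A = -16*1/144 - 136*1/54 = -1/9 - 68/27 = -71/27 ≈ -2.6296)
(75 + A) + s(15) = (75 - 71/27) + (-5 + 15) = 1954/27 + 10 = 2224/27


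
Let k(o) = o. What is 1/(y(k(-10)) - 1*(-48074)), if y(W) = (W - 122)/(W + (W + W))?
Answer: 5/240392 ≈ 2.0799e-5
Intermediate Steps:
y(W) = (-122 + W)/(3*W) (y(W) = (-122 + W)/(W + 2*W) = (-122 + W)/((3*W)) = (-122 + W)*(1/(3*W)) = (-122 + W)/(3*W))
1/(y(k(-10)) - 1*(-48074)) = 1/((⅓)*(-122 - 10)/(-10) - 1*(-48074)) = 1/((⅓)*(-⅒)*(-132) + 48074) = 1/(22/5 + 48074) = 1/(240392/5) = 5/240392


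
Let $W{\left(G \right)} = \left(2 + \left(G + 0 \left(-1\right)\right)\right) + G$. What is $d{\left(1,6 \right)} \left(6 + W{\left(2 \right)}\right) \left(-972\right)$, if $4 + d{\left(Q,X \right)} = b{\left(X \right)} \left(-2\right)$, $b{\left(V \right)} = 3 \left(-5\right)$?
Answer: $-303264$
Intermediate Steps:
$b{\left(V \right)} = -15$
$d{\left(Q,X \right)} = 26$ ($d{\left(Q,X \right)} = -4 - -30 = -4 + 30 = 26$)
$W{\left(G \right)} = 2 + 2 G$ ($W{\left(G \right)} = \left(2 + \left(G + 0\right)\right) + G = \left(2 + G\right) + G = 2 + 2 G$)
$d{\left(1,6 \right)} \left(6 + W{\left(2 \right)}\right) \left(-972\right) = 26 \left(6 + \left(2 + 2 \cdot 2\right)\right) \left(-972\right) = 26 \left(6 + \left(2 + 4\right)\right) \left(-972\right) = 26 \left(6 + 6\right) \left(-972\right) = 26 \cdot 12 \left(-972\right) = 312 \left(-972\right) = -303264$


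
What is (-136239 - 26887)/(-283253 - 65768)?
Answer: 163126/349021 ≈ 0.46738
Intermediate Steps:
(-136239 - 26887)/(-283253 - 65768) = -163126/(-349021) = -163126*(-1/349021) = 163126/349021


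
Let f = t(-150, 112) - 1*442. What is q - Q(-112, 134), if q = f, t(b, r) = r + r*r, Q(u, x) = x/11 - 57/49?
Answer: 6577407/539 ≈ 12203.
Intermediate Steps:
Q(u, x) = -57/49 + x/11 (Q(u, x) = x*(1/11) - 57*1/49 = x/11 - 57/49 = -57/49 + x/11)
t(b, r) = r + r²
f = 12214 (f = 112*(1 + 112) - 1*442 = 112*113 - 442 = 12656 - 442 = 12214)
q = 12214
q - Q(-112, 134) = 12214 - (-57/49 + (1/11)*134) = 12214 - (-57/49 + 134/11) = 12214 - 1*5939/539 = 12214 - 5939/539 = 6577407/539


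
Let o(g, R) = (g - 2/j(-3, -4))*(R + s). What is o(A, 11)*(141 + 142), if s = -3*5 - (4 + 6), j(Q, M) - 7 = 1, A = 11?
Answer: -85183/2 ≈ -42592.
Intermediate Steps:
j(Q, M) = 8 (j(Q, M) = 7 + 1 = 8)
s = -25 (s = -15 - 1*10 = -15 - 10 = -25)
o(g, R) = (-25 + R)*(-¼ + g) (o(g, R) = (g - 2/8)*(R - 25) = (g - 2*⅛)*(-25 + R) = (g - ¼)*(-25 + R) = (-¼ + g)*(-25 + R) = (-25 + R)*(-¼ + g))
o(A, 11)*(141 + 142) = (25/4 - ¼*11 + 11*(-25 + 11))*(141 + 142) = (25/4 - 11/4 + 11*(-14))*283 = (25/4 - 11/4 - 154)*283 = -301/2*283 = -85183/2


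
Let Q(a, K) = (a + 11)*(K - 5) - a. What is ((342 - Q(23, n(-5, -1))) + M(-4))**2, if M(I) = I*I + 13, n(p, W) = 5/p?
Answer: 357604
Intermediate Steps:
M(I) = 13 + I**2 (M(I) = I**2 + 13 = 13 + I**2)
Q(a, K) = -a + (-5 + K)*(11 + a) (Q(a, K) = (11 + a)*(-5 + K) - a = (-5 + K)*(11 + a) - a = -a + (-5 + K)*(11 + a))
((342 - Q(23, n(-5, -1))) + M(-4))**2 = ((342 - (-55 - 6*23 + 11*(5/(-5)) + (5/(-5))*23)) + (13 + (-4)**2))**2 = ((342 - (-55 - 138 + 11*(5*(-1/5)) + (5*(-1/5))*23)) + (13 + 16))**2 = ((342 - (-55 - 138 + 11*(-1) - 1*23)) + 29)**2 = ((342 - (-55 - 138 - 11 - 23)) + 29)**2 = ((342 - 1*(-227)) + 29)**2 = ((342 + 227) + 29)**2 = (569 + 29)**2 = 598**2 = 357604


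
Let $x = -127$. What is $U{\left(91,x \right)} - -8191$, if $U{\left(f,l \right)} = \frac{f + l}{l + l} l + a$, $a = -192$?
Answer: $7981$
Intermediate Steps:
$U{\left(f,l \right)} = -192 + \frac{f}{2} + \frac{l}{2}$ ($U{\left(f,l \right)} = \frac{f + l}{l + l} l - 192 = \frac{f + l}{2 l} l - 192 = \left(\frac{f}{2} + \frac{l}{2}\right) - 192 = -192 + \frac{f}{2} + \frac{l}{2}$)
$U{\left(91,x \right)} - -8191 = \left(-192 + \frac{1}{2} \cdot 91 + \frac{1}{2} \left(-127\right)\right) - -8191 = \left(-192 + \frac{91}{2} - \frac{127}{2}\right) + 8191 = -210 + 8191 = 7981$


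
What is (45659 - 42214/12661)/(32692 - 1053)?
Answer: 578046385/400581379 ≈ 1.4430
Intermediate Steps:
(45659 - 42214/12661)/(32692 - 1053) = (45659 - 42214*1/12661)/31639 = (45659 - 42214/12661)*(1/31639) = (578046385/12661)*(1/31639) = 578046385/400581379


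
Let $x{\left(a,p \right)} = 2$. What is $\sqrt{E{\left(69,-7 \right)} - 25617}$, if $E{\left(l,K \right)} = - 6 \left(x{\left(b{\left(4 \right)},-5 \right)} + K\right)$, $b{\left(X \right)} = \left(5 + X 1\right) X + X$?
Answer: $3 i \sqrt{2843} \approx 159.96 i$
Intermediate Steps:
$b{\left(X \right)} = X + X \left(5 + X\right)$ ($b{\left(X \right)} = \left(5 + X\right) X + X = X \left(5 + X\right) + X = X + X \left(5 + X\right)$)
$E{\left(l,K \right)} = -12 - 6 K$ ($E{\left(l,K \right)} = - 6 \left(2 + K\right) = -12 - 6 K$)
$\sqrt{E{\left(69,-7 \right)} - 25617} = \sqrt{\left(-12 - -42\right) - 25617} = \sqrt{\left(-12 + 42\right) - 25617} = \sqrt{30 - 25617} = \sqrt{-25587} = 3 i \sqrt{2843}$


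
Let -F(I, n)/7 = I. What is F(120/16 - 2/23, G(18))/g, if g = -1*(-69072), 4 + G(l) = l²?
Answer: -2387/3177312 ≈ -0.00075126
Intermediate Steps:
G(l) = -4 + l²
g = 69072
F(I, n) = -7*I
F(120/16 - 2/23, G(18))/g = -7*(120/16 - 2/23)/69072 = -7*(120*(1/16) - 2*1/23)*(1/69072) = -7*(15/2 - 2/23)*(1/69072) = -7*341/46*(1/69072) = -2387/46*1/69072 = -2387/3177312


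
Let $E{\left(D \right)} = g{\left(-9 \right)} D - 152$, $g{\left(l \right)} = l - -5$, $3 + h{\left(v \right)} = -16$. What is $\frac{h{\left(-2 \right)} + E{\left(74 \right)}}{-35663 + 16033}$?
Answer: $\frac{467}{19630} \approx 0.02379$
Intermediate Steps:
$h{\left(v \right)} = -19$ ($h{\left(v \right)} = -3 - 16 = -19$)
$g{\left(l \right)} = 5 + l$ ($g{\left(l \right)} = l + 5 = 5 + l$)
$E{\left(D \right)} = -152 - 4 D$ ($E{\left(D \right)} = \left(5 - 9\right) D - 152 = - 4 D - 152 = -152 - 4 D$)
$\frac{h{\left(-2 \right)} + E{\left(74 \right)}}{-35663 + 16033} = \frac{-19 - 448}{-35663 + 16033} = \frac{-19 - 448}{-19630} = \left(-19 - 448\right) \left(- \frac{1}{19630}\right) = \left(-467\right) \left(- \frac{1}{19630}\right) = \frac{467}{19630}$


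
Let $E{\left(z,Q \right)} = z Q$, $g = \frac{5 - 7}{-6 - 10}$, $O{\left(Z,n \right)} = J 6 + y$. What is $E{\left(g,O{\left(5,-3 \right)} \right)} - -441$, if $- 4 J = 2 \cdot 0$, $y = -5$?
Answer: $\frac{3523}{8} \approx 440.38$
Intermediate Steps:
$J = 0$ ($J = - \frac{2 \cdot 0}{4} = \left(- \frac{1}{4}\right) 0 = 0$)
$O{\left(Z,n \right)} = -5$ ($O{\left(Z,n \right)} = 0 \cdot 6 - 5 = 0 - 5 = -5$)
$g = \frac{1}{8}$ ($g = - \frac{2}{-16} = \left(-2\right) \left(- \frac{1}{16}\right) = \frac{1}{8} \approx 0.125$)
$E{\left(z,Q \right)} = Q z$
$E{\left(g,O{\left(5,-3 \right)} \right)} - -441 = \left(-5\right) \frac{1}{8} - -441 = - \frac{5}{8} + 441 = \frac{3523}{8}$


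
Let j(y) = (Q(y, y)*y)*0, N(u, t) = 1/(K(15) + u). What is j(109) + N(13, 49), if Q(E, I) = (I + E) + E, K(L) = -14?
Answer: -1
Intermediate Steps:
Q(E, I) = I + 2*E (Q(E, I) = (E + I) + E = I + 2*E)
N(u, t) = 1/(-14 + u)
j(y) = 0 (j(y) = ((y + 2*y)*y)*0 = ((3*y)*y)*0 = (3*y²)*0 = 0)
j(109) + N(13, 49) = 0 + 1/(-14 + 13) = 0 + 1/(-1) = 0 - 1 = -1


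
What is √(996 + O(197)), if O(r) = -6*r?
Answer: I*√186 ≈ 13.638*I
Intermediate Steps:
√(996 + O(197)) = √(996 - 6*197) = √(996 - 1182) = √(-186) = I*√186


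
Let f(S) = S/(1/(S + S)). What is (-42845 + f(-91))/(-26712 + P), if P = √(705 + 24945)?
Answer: 13001324/13213061 + 43805*√114/79278366 ≈ 0.98987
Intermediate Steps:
f(S) = 2*S² (f(S) = S/(1/(2*S)) = S/((1/(2*S))) = S*(2*S) = 2*S²)
P = 15*√114 (P = √25650 = 15*√114 ≈ 160.16)
(-42845 + f(-91))/(-26712 + P) = (-42845 + 2*(-91)²)/(-26712 + 15*√114) = (-42845 + 2*8281)/(-26712 + 15*√114) = (-42845 + 16562)/(-26712 + 15*√114) = -26283/(-26712 + 15*√114)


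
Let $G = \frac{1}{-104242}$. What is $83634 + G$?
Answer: $\frac{8718175427}{104242} \approx 83634.0$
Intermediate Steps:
$G = - \frac{1}{104242} \approx -9.5931 \cdot 10^{-6}$
$83634 + G = 83634 - \frac{1}{104242} = \frac{8718175427}{104242}$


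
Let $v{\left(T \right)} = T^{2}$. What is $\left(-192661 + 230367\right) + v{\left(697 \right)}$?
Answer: $523515$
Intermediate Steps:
$\left(-192661 + 230367\right) + v{\left(697 \right)} = \left(-192661 + 230367\right) + 697^{2} = 37706 + 485809 = 523515$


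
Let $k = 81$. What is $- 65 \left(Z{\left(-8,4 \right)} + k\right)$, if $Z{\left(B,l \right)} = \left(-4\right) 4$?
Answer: $-4225$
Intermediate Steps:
$Z{\left(B,l \right)} = -16$
$- 65 \left(Z{\left(-8,4 \right)} + k\right) = - 65 \left(-16 + 81\right) = \left(-65\right) 65 = -4225$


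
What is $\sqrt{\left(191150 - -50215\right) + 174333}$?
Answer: $\sqrt{415698} \approx 644.75$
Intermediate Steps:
$\sqrt{\left(191150 - -50215\right) + 174333} = \sqrt{\left(191150 + 50215\right) + 174333} = \sqrt{241365 + 174333} = \sqrt{415698}$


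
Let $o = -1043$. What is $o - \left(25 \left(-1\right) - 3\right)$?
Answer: $-1015$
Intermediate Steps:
$o - \left(25 \left(-1\right) - 3\right) = -1043 - \left(25 \left(-1\right) - 3\right) = -1043 - \left(-25 - 3\right) = -1043 - -28 = -1043 + 28 = -1015$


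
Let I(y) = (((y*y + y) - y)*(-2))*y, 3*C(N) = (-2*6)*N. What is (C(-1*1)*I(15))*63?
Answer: -1701000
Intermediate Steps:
C(N) = -4*N (C(N) = ((-2*6)*N)/3 = (-12*N)/3 = -4*N)
I(y) = -2*y**3 (I(y) = (((y**2 + y) - y)*(-2))*y = (((y + y**2) - y)*(-2))*y = (y**2*(-2))*y = (-2*y**2)*y = -2*y**3)
(C(-1*1)*I(15))*63 = ((-(-4))*(-2*15**3))*63 = ((-4*(-1))*(-2*3375))*63 = (4*(-6750))*63 = -27000*63 = -1701000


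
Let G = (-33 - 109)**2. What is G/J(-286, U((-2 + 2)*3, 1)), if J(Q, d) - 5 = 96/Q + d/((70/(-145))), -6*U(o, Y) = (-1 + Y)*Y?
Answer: 2883452/667 ≈ 4323.0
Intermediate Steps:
U(o, Y) = -Y*(-1 + Y)/6 (U(o, Y) = -(-1 + Y)*Y/6 = -Y*(-1 + Y)/6)
J(Q, d) = 5 + 96/Q - 29*d/14 (J(Q, d) = 5 + (96/Q + d/((70/(-145)))) = 5 + (96/Q + d/((70*(-1/145)))) = 5 + (96/Q + d/(-14/29)) = 5 + (96/Q + d*(-29/14)) = 5 + (96/Q - 29*d/14) = 5 + 96/Q - 29*d/14)
G = 20164 (G = (-142)**2 = 20164)
G/J(-286, U((-2 + 2)*3, 1)) = 20164/(5 + 96/(-286) - 29*(1 - 1*1)/84) = 20164/(5 + 96*(-1/286) - 29*(1 - 1)/84) = 20164/(5 - 48/143 - 29*0/84) = 20164/(5 - 48/143 - 29/14*0) = 20164/(5 - 48/143 + 0) = 20164/(667/143) = 20164*(143/667) = 2883452/667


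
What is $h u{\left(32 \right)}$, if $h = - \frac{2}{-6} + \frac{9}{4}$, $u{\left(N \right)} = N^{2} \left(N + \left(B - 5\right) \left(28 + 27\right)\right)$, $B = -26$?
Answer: $- \frac{13276928}{3} \approx -4.4256 \cdot 10^{6}$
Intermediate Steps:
$u{\left(N \right)} = N^{2} \left(-1705 + N\right)$ ($u{\left(N \right)} = N^{2} \left(N + \left(-26 - 5\right) \left(28 + 27\right)\right) = N^{2} \left(N - 1705\right) = N^{2} \left(-1705 + N\right)$)
$h = \frac{31}{12}$ ($h = \left(-2\right) \left(- \frac{1}{6}\right) + 9 \cdot \frac{1}{4} = \frac{1}{3} + \frac{9}{4} = \frac{31}{12} \approx 2.5833$)
$h u{\left(32 \right)} = \frac{31 \cdot 32^{2} \left(-1705 + 32\right)}{12} = \frac{31 \cdot 1024 \left(-1673\right)}{12} = \frac{31}{12} \left(-1713152\right) = - \frac{13276928}{3}$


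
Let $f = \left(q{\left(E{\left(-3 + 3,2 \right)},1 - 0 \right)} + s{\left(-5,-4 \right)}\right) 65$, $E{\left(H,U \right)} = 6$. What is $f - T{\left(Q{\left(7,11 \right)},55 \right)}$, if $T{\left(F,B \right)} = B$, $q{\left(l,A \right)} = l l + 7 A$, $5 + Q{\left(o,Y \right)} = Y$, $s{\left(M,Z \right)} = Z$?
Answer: $2480$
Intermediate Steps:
$Q{\left(o,Y \right)} = -5 + Y$
$q{\left(l,A \right)} = l^{2} + 7 A$
$f = 2535$ ($f = \left(\left(6^{2} + 7 \left(1 - 0\right)\right) - 4\right) 65 = \left(\left(36 + 7 \left(1 + 0\right)\right) - 4\right) 65 = \left(\left(36 + 7 \cdot 1\right) - 4\right) 65 = \left(\left(36 + 7\right) - 4\right) 65 = \left(43 - 4\right) 65 = 39 \cdot 65 = 2535$)
$f - T{\left(Q{\left(7,11 \right)},55 \right)} = 2535 - 55 = 2480$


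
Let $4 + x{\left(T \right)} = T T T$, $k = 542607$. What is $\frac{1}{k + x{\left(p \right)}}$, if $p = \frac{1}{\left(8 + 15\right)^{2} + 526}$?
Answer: $\frac{1174241375}{637146892799126} \approx 1.843 \cdot 10^{-6}$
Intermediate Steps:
$p = \frac{1}{1055}$ ($p = \frac{1}{23^{2} + 526} = \frac{1}{529 + 526} = \frac{1}{1055} \approx 0.00094787$)
$x{\left(T \right)} = -4 + T^{3}$ ($x{\left(T \right)} = -4 + T T T = -4 + T^{2} T = -4 + T^{3}$)
$\frac{1}{k + x{\left(p \right)}} = \frac{1}{542607 - \left(4 - \left(\frac{1}{1055}\right)^{3}\right)} = \frac{1}{542607 + \left(-4 + \frac{1}{1174241375}\right)} = \frac{1}{542607 - \frac{4696965499}{1174241375}} = \frac{1}{\frac{637146892799126}{1174241375}} = \frac{1174241375}{637146892799126}$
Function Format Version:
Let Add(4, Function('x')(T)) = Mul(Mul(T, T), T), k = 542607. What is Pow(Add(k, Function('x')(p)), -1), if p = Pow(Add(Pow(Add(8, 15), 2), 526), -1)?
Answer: Rational(1174241375, 637146892799126) ≈ 1.8430e-6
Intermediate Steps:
p = Rational(1, 1055) (p = Pow(Add(Pow(23, 2), 526), -1) = Pow(Add(529, 526), -1) = Pow(1055, -1) = Rational(1, 1055) ≈ 0.00094787)
Function('x')(T) = Add(-4, Pow(T, 3)) (Function('x')(T) = Add(-4, Mul(Mul(T, T), T)) = Add(-4, Mul(Pow(T, 2), T)) = Add(-4, Pow(T, 3)))
Pow(Add(k, Function('x')(p)), -1) = Pow(Add(542607, Add(-4, Pow(Rational(1, 1055), 3))), -1) = Pow(Add(542607, Add(-4, Rational(1, 1174241375))), -1) = Pow(Add(542607, Rational(-4696965499, 1174241375)), -1) = Pow(Rational(637146892799126, 1174241375), -1) = Rational(1174241375, 637146892799126)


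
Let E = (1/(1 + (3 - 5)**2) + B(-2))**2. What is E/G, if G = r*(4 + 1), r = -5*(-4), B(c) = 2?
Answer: 121/2500 ≈ 0.048400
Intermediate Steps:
r = 20
E = 121/25 (E = (1/(1 + (3 - 5)**2) + 2)**2 = (1/(1 + (-2)**2) + 2)**2 = (1/(1 + 4) + 2)**2 = (1/5 + 2)**2 = (11/5)**2 = 121/25 ≈ 4.8400)
G = 100 (G = 20*(4 + 1) = 20*5 = 100)
E/G = (121/25)/100 = (121/25)*(1/100) = 121/2500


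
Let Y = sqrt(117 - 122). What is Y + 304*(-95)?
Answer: -28880 + I*sqrt(5) ≈ -28880.0 + 2.2361*I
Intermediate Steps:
Y = I*sqrt(5) (Y = sqrt(-5) = I*sqrt(5) ≈ 2.2361*I)
Y + 304*(-95) = I*sqrt(5) + 304*(-95) = I*sqrt(5) - 28880 = -28880 + I*sqrt(5)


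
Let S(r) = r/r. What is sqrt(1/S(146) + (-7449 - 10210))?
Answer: 9*I*sqrt(218) ≈ 132.88*I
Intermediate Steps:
S(r) = 1
sqrt(1/S(146) + (-7449 - 10210)) = sqrt(1/1 + (-7449 - 10210)) = sqrt(1 - 17659) = sqrt(-17658) = 9*I*sqrt(218)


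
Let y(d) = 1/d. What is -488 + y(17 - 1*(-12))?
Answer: -14151/29 ≈ -487.97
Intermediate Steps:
-488 + y(17 - 1*(-12)) = -488 + 1/(17 - 1*(-12)) = -488 + 1/(17 + 12) = -488 + 1/29 = -14151/29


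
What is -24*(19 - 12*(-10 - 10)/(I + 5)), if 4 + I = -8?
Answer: 2568/7 ≈ 366.86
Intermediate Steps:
I = -12 (I = -4 - 8 = -12)
-24*(19 - 12*(-10 - 10)/(I + 5)) = -24*(19 - 12*(-10 - 10)/(-12 + 5)) = -24*(19 - (-240)/(-7)) = -24*(19 - (-240)*(-1)/7) = -24*(19 - 12*20/7) = -24*(19 - 240/7) = -24*(-107/7) = 2568/7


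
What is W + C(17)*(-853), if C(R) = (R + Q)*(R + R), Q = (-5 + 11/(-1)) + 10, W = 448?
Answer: -318574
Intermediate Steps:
Q = -6 (Q = (-5 + 11*(-1)) + 10 = (-5 - 11) + 10 = -16 + 10 = -6)
C(R) = 2*R*(-6 + R) (C(R) = (R - 6)*(R + R) = (-6 + R)*(2*R) = 2*R*(-6 + R))
W + C(17)*(-853) = 448 + (2*17*(-6 + 17))*(-853) = 448 + (2*17*11)*(-853) = 448 + 374*(-853) = 448 - 319022 = -318574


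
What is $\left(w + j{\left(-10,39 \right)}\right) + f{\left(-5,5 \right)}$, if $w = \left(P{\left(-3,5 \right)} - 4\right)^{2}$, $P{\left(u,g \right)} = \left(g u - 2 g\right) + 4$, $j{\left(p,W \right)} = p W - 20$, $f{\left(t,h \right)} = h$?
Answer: $220$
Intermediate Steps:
$j{\left(p,W \right)} = -20 + W p$ ($j{\left(p,W \right)} = W p - 20 = -20 + W p$)
$P{\left(u,g \right)} = 4 - 2 g + g u$ ($P{\left(u,g \right)} = \left(- 2 g + g u\right) + 4 = 4 - 2 g + g u$)
$w = 625$ ($w = \left(\left(4 - 10 + 5 \left(-3\right)\right) - 4\right)^{2} = \left(\left(4 - 10 - 15\right) - 4\right)^{2} = \left(-21 - 4\right)^{2} = \left(-25\right)^{2} = 625$)
$\left(w + j{\left(-10,39 \right)}\right) + f{\left(-5,5 \right)} = \left(625 + \left(-20 + 39 \left(-10\right)\right)\right) + 5 = \left(625 - 410\right) + 5 = 215 + 5 = 220$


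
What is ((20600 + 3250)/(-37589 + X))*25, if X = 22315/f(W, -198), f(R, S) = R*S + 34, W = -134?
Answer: -15839977500/998567059 ≈ -15.863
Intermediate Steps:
f(R, S) = 34 + R*S
X = 22315/26566 (X = 22315/(34 - 134*(-198)) = 22315/(34 + 26532) = 22315/26566 ≈ 0.83998)
((20600 + 3250)/(-37589 + X))*25 = ((20600 + 3250)/(-37589 + 22315/26566))*25 = (23850/(-998567059/26566))*25 = (23850*(-26566/998567059))*25 = -633599100/998567059*25 = -15839977500/998567059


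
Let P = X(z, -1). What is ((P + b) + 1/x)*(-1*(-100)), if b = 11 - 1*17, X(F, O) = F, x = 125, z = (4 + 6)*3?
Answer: 12004/5 ≈ 2400.8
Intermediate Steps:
z = 30 (z = 10*3 = 30)
b = -6 (b = 11 - 17 = -6)
P = 30
((P + b) + 1/x)*(-1*(-100)) = ((30 - 6) + 1/125)*(-1*(-100)) = (24 + 1/125)*100 = (3001/125)*100 = 12004/5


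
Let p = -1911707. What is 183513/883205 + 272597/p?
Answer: 110064053306/1688429180935 ≈ 0.065187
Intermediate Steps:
183513/883205 + 272597/p = 183513/883205 + 272597/(-1911707) = 183513*(1/883205) + 272597*(-1/1911707) = 183513/883205 - 272597/1911707 = 110064053306/1688429180935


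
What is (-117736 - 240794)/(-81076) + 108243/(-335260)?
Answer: 27856214583/6795384940 ≈ 4.0993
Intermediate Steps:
(-117736 - 240794)/(-81076) + 108243/(-335260) = -358530*(-1/81076) + 108243*(-1/335260) = 179265/40538 - 108243/335260 = 27856214583/6795384940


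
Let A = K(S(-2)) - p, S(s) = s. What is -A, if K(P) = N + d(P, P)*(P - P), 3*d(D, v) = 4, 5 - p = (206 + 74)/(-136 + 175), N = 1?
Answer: -124/39 ≈ -3.1795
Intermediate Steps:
p = -85/39 (p = 5 - (206 + 74)/(-136 + 175) = 5 - 280/39 = -85/39 ≈ -2.1795)
d(D, v) = 4/3 (d(D, v) = (⅓)*4 = 4/3)
K(P) = 1 (K(P) = 1 + 4*(P - P)/3 = 1 + (4/3)*0 = 1 + 0 = 1)
A = 124/39 (A = 1 - 1*(-85/39) = 1 + 85/39 = 124/39 ≈ 3.1795)
-A = -1*124/39 = -124/39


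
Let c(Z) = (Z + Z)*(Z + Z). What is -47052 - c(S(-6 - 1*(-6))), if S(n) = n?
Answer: -47052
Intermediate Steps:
c(Z) = 4*Z**2 (c(Z) = (2*Z)*(2*Z) = 4*Z**2)
-47052 - c(S(-6 - 1*(-6))) = -47052 - 4*(-6 - 1*(-6))**2 = -47052 - 4*(-6 + 6)**2 = -47052 - 4*0**2 = -47052 - 4*0 = -47052 - 1*0 = -47052 + 0 = -47052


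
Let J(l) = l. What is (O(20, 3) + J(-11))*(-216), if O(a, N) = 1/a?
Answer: 11826/5 ≈ 2365.2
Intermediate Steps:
(O(20, 3) + J(-11))*(-216) = (1/20 - 11)*(-216) = -219/20*(-216) = 11826/5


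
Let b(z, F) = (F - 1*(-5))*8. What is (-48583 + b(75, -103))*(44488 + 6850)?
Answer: -2534403046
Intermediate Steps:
b(z, F) = 40 + 8*F (b(z, F) = (F + 5)*8 = (5 + F)*8 = 40 + 8*F)
(-48583 + b(75, -103))*(44488 + 6850) = (-48583 + (40 + 8*(-103)))*(44488 + 6850) = (-48583 + (40 - 824))*51338 = (-48583 - 784)*51338 = -49367*51338 = -2534403046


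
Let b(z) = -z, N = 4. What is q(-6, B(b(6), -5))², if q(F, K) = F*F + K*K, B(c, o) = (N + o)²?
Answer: 1369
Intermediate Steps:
B(c, o) = (4 + o)²
q(F, K) = F² + K²
q(-6, B(b(6), -5))² = ((-6)² + ((4 - 5)²)²)² = (36 + ((-1)²)²)² = (36 + 1²)² = (36 + 1)² = 37² = 1369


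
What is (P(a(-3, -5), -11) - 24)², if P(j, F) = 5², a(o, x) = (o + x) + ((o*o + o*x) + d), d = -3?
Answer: 1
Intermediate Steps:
a(o, x) = -3 + o + x + o² + o*x (a(o, x) = (o + x) + ((o*o + o*x) - 3) = (o + x) + ((o² + o*x) - 3) = (o + x) + (-3 + o² + o*x) = -3 + o + x + o² + o*x)
P(j, F) = 25
(P(a(-3, -5), -11) - 24)² = (25 - 24)² = 1² = 1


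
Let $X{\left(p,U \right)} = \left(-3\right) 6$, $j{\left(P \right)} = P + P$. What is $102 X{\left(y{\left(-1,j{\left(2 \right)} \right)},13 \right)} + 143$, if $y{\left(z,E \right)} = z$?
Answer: $-1693$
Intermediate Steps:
$j{\left(P \right)} = 2 P$
$X{\left(p,U \right)} = -18$
$102 X{\left(y{\left(-1,j{\left(2 \right)} \right)},13 \right)} + 143 = 102 \left(-18\right) + 143 = -1836 + 143 = -1693$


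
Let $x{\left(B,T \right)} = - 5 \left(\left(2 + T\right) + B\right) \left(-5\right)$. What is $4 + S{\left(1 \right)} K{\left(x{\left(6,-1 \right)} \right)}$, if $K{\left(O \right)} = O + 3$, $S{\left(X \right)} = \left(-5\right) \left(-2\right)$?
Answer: $1784$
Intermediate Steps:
$S{\left(X \right)} = 10$
$x{\left(B,T \right)} = 50 + 25 B + 25 T$ ($x{\left(B,T \right)} = - 5 \left(2 + B + T\right) \left(-5\right) = \left(-10 - 5 B - 5 T\right) \left(-5\right) = 50 + 25 B + 25 T$)
$K{\left(O \right)} = 3 + O$
$4 + S{\left(1 \right)} K{\left(x{\left(6,-1 \right)} \right)} = 4 + 10 \left(3 + \left(50 + 25 \cdot 6 + 25 \left(-1\right)\right)\right) = 4 + 10 \left(3 + \left(50 + 150 - 25\right)\right) = 4 + 10 \left(3 + 175\right) = 4 + 10 \cdot 178 = 4 + 1780 = 1784$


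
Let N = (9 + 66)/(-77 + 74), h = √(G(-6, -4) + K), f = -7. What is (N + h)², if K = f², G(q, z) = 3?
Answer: 677 - 100*√13 ≈ 316.44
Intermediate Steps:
K = 49 (K = (-7)² = 49)
h = 2*√13 (h = √(3 + 49) = √52 = 2*√13 ≈ 7.2111)
N = -25 (N = 75/(-3) = 75*(-⅓) = -25)
(N + h)² = (-25 + 2*√13)²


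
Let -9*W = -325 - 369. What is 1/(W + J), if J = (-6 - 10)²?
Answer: 9/2998 ≈ 0.0030020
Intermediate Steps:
W = 694/9 (W = -(-325 - 369)/9 = -⅑*(-694) = 694/9 ≈ 77.111)
J = 256 (J = (-16)² = 256)
1/(W + J) = 1/(694/9 + 256) = 1/(2998/9) = 9/2998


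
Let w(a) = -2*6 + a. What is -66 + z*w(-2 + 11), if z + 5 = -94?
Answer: 231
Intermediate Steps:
z = -99 (z = -5 - 94 = -99)
w(a) = -12 + a
-66 + z*w(-2 + 11) = -66 - 99*(-12 + (-2 + 11)) = -66 - 99*(-12 + 9) = -66 - 99*(-3) = -66 + 297 = 231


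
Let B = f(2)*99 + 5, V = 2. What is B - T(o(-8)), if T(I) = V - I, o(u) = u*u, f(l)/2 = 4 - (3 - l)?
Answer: 661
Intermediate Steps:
f(l) = 2 + 2*l (f(l) = 2*(4 - (3 - l)) = 2*(4 + (-3 + l)) = 2*(1 + l) = 2 + 2*l)
o(u) = u**2
B = 599 (B = (2 + 2*2)*99 + 5 = (2 + 4)*99 + 5 = 6*99 + 5 = 594 + 5 = 599)
T(I) = 2 - I
B - T(o(-8)) = 599 - (2 - 1*(-8)**2) = 599 - (2 - 1*64) = 599 - (2 - 64) = 599 - 1*(-62) = 599 + 62 = 661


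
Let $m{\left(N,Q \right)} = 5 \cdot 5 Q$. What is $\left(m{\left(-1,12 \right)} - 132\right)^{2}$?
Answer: $28224$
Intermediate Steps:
$m{\left(N,Q \right)} = 25 Q$
$\left(m{\left(-1,12 \right)} - 132\right)^{2} = \left(25 \cdot 12 - 132\right)^{2} = \left(300 - 132\right)^{2} = 168^{2} = 28224$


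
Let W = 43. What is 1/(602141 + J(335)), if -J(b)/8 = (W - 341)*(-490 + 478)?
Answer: 1/573533 ≈ 1.7436e-6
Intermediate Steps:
J(b) = -28608 (J(b) = -8*(43 - 341)*(-490 + 478) = -(-2384)*(-12) = -8*3576 = -28608)
1/(602141 + J(335)) = 1/(602141 - 28608) = 1/573533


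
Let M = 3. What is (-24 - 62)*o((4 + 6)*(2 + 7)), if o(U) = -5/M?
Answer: 430/3 ≈ 143.33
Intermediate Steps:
o(U) = -5/3
(-24 - 62)*o((4 + 6)*(2 + 7)) = (-24 - 62)*(-5/3) = -86*(-5/3) = 430/3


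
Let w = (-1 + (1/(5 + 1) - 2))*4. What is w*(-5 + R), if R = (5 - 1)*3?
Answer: -238/3 ≈ -79.333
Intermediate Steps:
w = -34/3 (w = (-1 + (1/6 - 2))*4 = (-1 + (⅙ - 2))*4 = (-1 - 11/6)*4 = -17/6*4 = -34/3 ≈ -11.333)
R = 12 (R = 4*3 = 12)
w*(-5 + R) = -34*(-5 + 12)/3 = -34/3*7 = -238/3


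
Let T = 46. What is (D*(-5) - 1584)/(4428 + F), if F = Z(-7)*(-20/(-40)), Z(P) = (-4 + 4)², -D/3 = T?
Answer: -149/738 ≈ -0.20190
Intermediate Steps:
D = -138 (D = -3*46 = -138)
Z(P) = 0 (Z(P) = 0² = 0)
F = 0 (F = 0*(-20/(-40)) = 0*(-20*(-1/40)) = 0*(½) = 0)
(D*(-5) - 1584)/(4428 + F) = (-138*(-5) - 1584)/(4428 + 0) = (690 - 1584)/4428 = -894*1/4428 = -149/738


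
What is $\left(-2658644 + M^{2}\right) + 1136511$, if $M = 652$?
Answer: $-1097029$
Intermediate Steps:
$\left(-2658644 + M^{2}\right) + 1136511 = \left(-2658644 + 652^{2}\right) + 1136511 = \left(-2658644 + 425104\right) + 1136511 = -2233540 + 1136511 = -1097029$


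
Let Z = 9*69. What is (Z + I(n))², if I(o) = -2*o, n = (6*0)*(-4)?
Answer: 385641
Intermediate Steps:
n = 0 (n = 0*(-4) = 0)
Z = 621
(Z + I(n))² = (621 - 2*0)² = (621 + 0)² = 621² = 385641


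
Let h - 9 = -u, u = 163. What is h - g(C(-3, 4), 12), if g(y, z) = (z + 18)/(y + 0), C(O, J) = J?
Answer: -323/2 ≈ -161.50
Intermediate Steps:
g(y, z) = (18 + z)/y
h = -154 (h = 9 - 1*163 = 9 - 163 = -154)
h - g(C(-3, 4), 12) = -154 - (18 + 12)/4 = -154 - 30/4 = -154 - 1*15/2 = -154 - 15/2 = -323/2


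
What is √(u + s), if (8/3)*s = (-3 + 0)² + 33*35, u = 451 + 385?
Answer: √5090/2 ≈ 35.672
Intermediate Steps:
u = 836
s = 873/2 (s = 3*((-3 + 0)² + 33*35)/8 = 3*((-3)² + 1155)/8 = 3*(9 + 1155)/8 = (3/8)*1164 = 873/2 ≈ 436.50)
√(u + s) = √(836 + 873/2) = √(2545/2) = √5090/2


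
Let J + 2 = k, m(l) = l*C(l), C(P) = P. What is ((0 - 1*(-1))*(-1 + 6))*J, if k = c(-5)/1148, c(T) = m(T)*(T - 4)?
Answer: -12605/1148 ≈ -10.980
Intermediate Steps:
m(l) = l² (m(l) = l*l = l²)
c(T) = T²*(-4 + T) (c(T) = T²*(T - 4) = T²*(-4 + T))
k = -225/1148 (k = ((-5)²*(-4 - 5))/1148 = (25*(-9))*(1/1148) = -225*1/1148 = -225/1148 ≈ -0.19599)
J = -2521/1148 (J = -2 - 225/1148 = -2521/1148 ≈ -2.1960)
((0 - 1*(-1))*(-1 + 6))*J = ((0 - 1*(-1))*(-1 + 6))*(-2521/1148) = ((0 + 1)*5)*(-2521/1148) = (1*5)*(-2521/1148) = 5*(-2521/1148) = -12605/1148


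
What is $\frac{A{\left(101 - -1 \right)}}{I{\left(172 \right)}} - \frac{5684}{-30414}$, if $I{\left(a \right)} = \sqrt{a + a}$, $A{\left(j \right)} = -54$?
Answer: $\frac{2842}{15207} - \frac{27 \sqrt{86}}{86} \approx -2.7246$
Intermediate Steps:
$I{\left(a \right)} = \sqrt{2} \sqrt{a}$ ($I{\left(a \right)} = \sqrt{2 a} = \sqrt{2} \sqrt{a}$)
$\frac{A{\left(101 - -1 \right)}}{I{\left(172 \right)}} - \frac{5684}{-30414} = - \frac{54}{\sqrt{2} \sqrt{172}} - \frac{5684}{-30414} = - \frac{54}{\sqrt{2} \cdot 2 \sqrt{43}} - - \frac{2842}{15207} = - \frac{54}{2 \sqrt{86}} + \frac{2842}{15207} = - 54 \frac{\sqrt{86}}{172} + \frac{2842}{15207} = - \frac{27 \sqrt{86}}{86} + \frac{2842}{15207} = \frac{2842}{15207} - \frac{27 \sqrt{86}}{86}$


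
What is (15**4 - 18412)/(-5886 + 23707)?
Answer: 32213/17821 ≈ 1.8076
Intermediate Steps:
(15**4 - 18412)/(-5886 + 23707) = (50625 - 18412)/17821 = 32213*(1/17821) = 32213/17821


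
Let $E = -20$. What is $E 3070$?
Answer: $-61400$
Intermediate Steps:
$E 3070 = \left(-20\right) 3070 = -61400$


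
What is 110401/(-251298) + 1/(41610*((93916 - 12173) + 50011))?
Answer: -3736108821041/8504240676260 ≈ -0.43932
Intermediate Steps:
110401/(-251298) + 1/(41610*((93916 - 12173) + 50011)) = 110401*(-1/251298) + 1/(41610*(81743 + 50011)) = -110401/251298 + (1/41610)/131754 = -110401/251298 + (1/41610)*(1/131754) = -110401/251298 + 1/5482283940 = -3736108821041/8504240676260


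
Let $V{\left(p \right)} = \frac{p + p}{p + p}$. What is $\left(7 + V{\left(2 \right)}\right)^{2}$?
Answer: $64$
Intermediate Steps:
$V{\left(p \right)} = 1$ ($V{\left(p \right)} = \frac{2 p}{2 p} = 2 p \frac{1}{2 p} = 1$)
$\left(7 + V{\left(2 \right)}\right)^{2} = \left(7 + 1\right)^{2} = 8^{2} = 64$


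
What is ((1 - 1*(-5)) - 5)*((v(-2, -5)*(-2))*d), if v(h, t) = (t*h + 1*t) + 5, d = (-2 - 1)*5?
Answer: 300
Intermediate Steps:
d = -15 (d = -3*5 = -15)
v(h, t) = 5 + t + h*t (v(h, t) = (h*t + t) + 5 = (t + h*t) + 5 = 5 + t + h*t)
((1 - 1*(-5)) - 5)*((v(-2, -5)*(-2))*d) = ((1 - 1*(-5)) - 5)*(((5 - 5 - 2*(-5))*(-2))*(-15)) = ((1 + 5) - 5)*(((5 - 5 + 10)*(-2))*(-15)) = (6 - 5)*((10*(-2))*(-15)) = 1*(-20*(-15)) = 1*300 = 300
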